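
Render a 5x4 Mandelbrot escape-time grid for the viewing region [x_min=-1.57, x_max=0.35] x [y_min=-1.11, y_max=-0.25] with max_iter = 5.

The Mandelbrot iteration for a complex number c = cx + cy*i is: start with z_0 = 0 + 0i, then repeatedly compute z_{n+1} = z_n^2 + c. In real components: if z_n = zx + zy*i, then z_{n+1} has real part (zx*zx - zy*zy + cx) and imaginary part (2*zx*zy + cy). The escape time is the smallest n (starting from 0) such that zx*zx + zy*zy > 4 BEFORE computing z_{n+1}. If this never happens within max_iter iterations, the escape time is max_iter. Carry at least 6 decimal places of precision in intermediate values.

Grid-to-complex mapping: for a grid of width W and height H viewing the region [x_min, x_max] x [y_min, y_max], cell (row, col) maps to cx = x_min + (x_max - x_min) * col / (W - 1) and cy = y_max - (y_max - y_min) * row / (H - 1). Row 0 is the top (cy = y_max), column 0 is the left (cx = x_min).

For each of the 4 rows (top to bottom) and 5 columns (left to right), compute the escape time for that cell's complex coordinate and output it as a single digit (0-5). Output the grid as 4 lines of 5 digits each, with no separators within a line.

Answer: 55555
35555
33454
23352

Derivation:
(row=0, col=0): c = -1.5700 + -0.2500i → escape time 5
(row=0, col=1): c = -1.0900 + -0.2500i → escape time 5
(row=0, col=2): c = -0.6100 + -0.2500i → escape time 5
(row=0, col=3): c = -0.1300 + -0.2500i → escape time 5
(row=0, col=4): c = 0.3500 + -0.2500i → escape time 5
(row=1, col=0): c = -1.5700 + -0.5367i → escape time 3
(row=1, col=1): c = -1.0900 + -0.5367i → escape time 5
(row=1, col=2): c = -0.6100 + -0.5367i → escape time 5
(row=1, col=3): c = -0.1300 + -0.5367i → escape time 5
(row=1, col=4): c = 0.3500 + -0.5367i → escape time 5
(row=2, col=0): c = -1.5700 + -0.8233i → escape time 3
(row=2, col=1): c = -1.0900 + -0.8233i → escape time 3
(row=2, col=2): c = -0.6100 + -0.8233i → escape time 4
(row=2, col=3): c = -0.1300 + -0.8233i → escape time 5
(row=2, col=4): c = 0.3500 + -0.8233i → escape time 4
(row=3, col=0): c = -1.5700 + -1.1100i → escape time 2
(row=3, col=1): c = -1.0900 + -1.1100i → escape time 3
(row=3, col=2): c = -0.6100 + -1.1100i → escape time 3
(row=3, col=3): c = -0.1300 + -1.1100i → escape time 5
(row=3, col=4): c = 0.3500 + -1.1100i → escape time 2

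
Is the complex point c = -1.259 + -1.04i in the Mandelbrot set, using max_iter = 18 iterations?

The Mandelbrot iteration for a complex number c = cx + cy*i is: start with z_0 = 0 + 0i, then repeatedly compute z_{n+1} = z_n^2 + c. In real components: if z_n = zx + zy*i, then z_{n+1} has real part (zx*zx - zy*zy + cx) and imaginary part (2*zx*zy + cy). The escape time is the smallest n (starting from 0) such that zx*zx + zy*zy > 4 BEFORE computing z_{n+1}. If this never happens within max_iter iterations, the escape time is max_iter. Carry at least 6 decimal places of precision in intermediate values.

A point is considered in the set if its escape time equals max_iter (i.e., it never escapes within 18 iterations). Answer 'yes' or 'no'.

Answer: no

Derivation:
z_0 = 0 + 0i, c = -1.2590 + -1.0400i
Iter 1: z = -1.2590 + -1.0400i, |z|^2 = 2.6667
Iter 2: z = -0.7555 + 1.5787i, |z|^2 = 3.0632
Iter 3: z = -3.1805 + -3.4255i, |z|^2 = 21.8500
Escaped at iteration 3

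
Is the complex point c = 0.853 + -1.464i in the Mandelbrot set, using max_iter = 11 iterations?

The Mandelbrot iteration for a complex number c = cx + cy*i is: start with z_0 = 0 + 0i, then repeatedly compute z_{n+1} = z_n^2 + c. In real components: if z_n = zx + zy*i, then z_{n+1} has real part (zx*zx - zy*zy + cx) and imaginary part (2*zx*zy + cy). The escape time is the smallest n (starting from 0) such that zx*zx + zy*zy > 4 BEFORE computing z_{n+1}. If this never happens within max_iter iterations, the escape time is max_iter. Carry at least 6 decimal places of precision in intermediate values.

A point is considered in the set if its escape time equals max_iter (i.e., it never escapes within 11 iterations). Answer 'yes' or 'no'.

Answer: no

Derivation:
z_0 = 0 + 0i, c = 0.8530 + -1.4640i
Iter 1: z = 0.8530 + -1.4640i, |z|^2 = 2.8709
Iter 2: z = -0.5627 + -3.9616i, |z|^2 = 16.0108
Escaped at iteration 2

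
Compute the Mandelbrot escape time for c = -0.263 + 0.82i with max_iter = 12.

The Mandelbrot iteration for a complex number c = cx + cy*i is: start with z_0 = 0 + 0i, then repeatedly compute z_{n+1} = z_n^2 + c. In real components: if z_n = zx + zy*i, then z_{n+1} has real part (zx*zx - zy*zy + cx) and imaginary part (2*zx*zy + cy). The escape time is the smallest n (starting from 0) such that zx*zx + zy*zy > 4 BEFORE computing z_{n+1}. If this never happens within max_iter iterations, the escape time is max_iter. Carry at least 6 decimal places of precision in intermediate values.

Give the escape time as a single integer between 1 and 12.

z_0 = 0 + 0i, c = -0.2630 + 0.8200i
Iter 1: z = -0.2630 + 0.8200i, |z|^2 = 0.7416
Iter 2: z = -0.8662 + 0.3887i, |z|^2 = 0.9014
Iter 3: z = 0.3363 + 0.1466i, |z|^2 = 0.1346
Iter 4: z = -0.1714 + 0.9186i, |z|^2 = 0.8732
Iter 5: z = -1.0775 + 0.5051i, |z|^2 = 1.4161
Iter 6: z = 0.6428 + -0.2684i, |z|^2 = 0.4853
Iter 7: z = 0.0782 + 0.4749i, |z|^2 = 0.2317
Iter 8: z = -0.4824 + 0.8943i, |z|^2 = 1.0325
Iter 9: z = -0.8300 + -0.0428i, |z|^2 = 0.6908
Iter 10: z = 0.4241 + 0.8911i, |z|^2 = 0.9739
Iter 11: z = -0.8772 + 1.5758i, |z|^2 = 3.2528

Answer: 12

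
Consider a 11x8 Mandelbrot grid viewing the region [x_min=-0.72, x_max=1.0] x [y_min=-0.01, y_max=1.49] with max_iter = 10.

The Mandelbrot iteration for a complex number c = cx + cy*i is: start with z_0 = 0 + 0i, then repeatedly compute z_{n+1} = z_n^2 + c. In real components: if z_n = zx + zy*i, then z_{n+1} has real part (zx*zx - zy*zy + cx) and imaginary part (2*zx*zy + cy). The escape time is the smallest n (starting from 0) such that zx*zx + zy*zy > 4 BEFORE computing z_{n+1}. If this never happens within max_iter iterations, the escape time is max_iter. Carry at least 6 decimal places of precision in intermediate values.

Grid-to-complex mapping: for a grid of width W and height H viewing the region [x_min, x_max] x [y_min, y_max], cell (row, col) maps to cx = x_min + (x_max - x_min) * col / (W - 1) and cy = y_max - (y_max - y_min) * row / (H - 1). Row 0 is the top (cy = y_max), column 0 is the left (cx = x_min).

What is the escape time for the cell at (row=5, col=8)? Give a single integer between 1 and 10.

Answer: 3

Derivation:
z_0 = 0 + 0i, c = 0.6560 + 0.4186i
Iter 1: z = 0.6560 + 0.4186i, |z|^2 = 0.6055
Iter 2: z = 0.9111 + 0.9677i, |z|^2 = 1.7667
Iter 3: z = 0.5496 + 2.1820i, |z|^2 = 5.0634
Escaped at iteration 3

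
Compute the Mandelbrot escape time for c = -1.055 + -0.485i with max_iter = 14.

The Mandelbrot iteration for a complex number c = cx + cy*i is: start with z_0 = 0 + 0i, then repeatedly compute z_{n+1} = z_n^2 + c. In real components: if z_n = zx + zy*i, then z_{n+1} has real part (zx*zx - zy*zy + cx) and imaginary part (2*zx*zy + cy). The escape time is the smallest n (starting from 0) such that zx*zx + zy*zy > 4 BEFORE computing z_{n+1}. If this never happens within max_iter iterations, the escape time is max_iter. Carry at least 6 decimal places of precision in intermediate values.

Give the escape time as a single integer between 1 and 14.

Answer: 5

Derivation:
z_0 = 0 + 0i, c = -1.0550 + -0.4850i
Iter 1: z = -1.0550 + -0.4850i, |z|^2 = 1.3482
Iter 2: z = -0.1772 + 0.5383i, |z|^2 = 0.3212
Iter 3: z = -1.3134 + -0.6758i, |z|^2 = 2.1818
Iter 4: z = 0.2134 + 1.2902i, |z|^2 = 1.7101
Iter 5: z = -2.6741 + 0.0656i, |z|^2 = 7.1550
Escaped at iteration 5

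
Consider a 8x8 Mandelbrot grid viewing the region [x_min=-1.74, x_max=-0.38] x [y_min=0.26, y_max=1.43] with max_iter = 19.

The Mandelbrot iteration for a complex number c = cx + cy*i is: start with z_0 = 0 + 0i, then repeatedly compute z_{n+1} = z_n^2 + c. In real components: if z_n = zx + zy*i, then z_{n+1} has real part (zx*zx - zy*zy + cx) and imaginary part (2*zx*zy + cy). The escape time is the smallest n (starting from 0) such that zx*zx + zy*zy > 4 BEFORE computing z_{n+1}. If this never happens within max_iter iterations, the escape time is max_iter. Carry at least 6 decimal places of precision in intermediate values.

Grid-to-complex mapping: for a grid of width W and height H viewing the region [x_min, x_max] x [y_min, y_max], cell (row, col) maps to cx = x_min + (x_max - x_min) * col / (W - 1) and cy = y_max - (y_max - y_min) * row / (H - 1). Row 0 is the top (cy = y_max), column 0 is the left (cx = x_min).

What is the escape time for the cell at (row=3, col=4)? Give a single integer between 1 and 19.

Answer: 3

Derivation:
z_0 = 0 + 0i, c = -0.9629 + 0.9286i
Iter 1: z = -0.9629 + 0.9286i, |z|^2 = 1.7893
Iter 2: z = -0.8980 + -0.8596i, |z|^2 = 1.5453
Iter 3: z = -0.8953 + 2.4724i, |z|^2 = 6.9145
Escaped at iteration 3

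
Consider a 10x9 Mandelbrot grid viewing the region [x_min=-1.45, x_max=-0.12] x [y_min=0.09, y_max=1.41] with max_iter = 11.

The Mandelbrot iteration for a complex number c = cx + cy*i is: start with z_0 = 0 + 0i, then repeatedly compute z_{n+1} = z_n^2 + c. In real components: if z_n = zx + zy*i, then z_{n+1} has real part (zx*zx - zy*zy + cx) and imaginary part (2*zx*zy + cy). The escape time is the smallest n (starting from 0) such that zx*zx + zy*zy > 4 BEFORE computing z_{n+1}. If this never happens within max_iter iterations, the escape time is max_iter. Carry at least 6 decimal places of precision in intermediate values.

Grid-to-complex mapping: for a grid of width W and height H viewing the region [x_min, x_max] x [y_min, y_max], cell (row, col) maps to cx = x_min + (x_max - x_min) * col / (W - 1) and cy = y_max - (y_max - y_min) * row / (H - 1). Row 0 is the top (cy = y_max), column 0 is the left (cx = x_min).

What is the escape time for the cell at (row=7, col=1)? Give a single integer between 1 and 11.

z_0 = 0 + 0i, c = -1.3022 + 0.2550i
Iter 1: z = -1.3022 + 0.2550i, |z|^2 = 1.7608
Iter 2: z = 0.3285 + -0.4091i, |z|^2 = 0.2753
Iter 3: z = -1.3617 + -0.0138i, |z|^2 = 1.8544
Iter 4: z = 0.5518 + 0.2927i, |z|^2 = 0.3901
Iter 5: z = -1.0834 + 0.5780i, |z|^2 = 1.5079
Iter 6: z = -0.4624 + -0.9974i, |z|^2 = 1.2085
Iter 7: z = -2.0831 + 1.1774i, |z|^2 = 5.7257
Escaped at iteration 7

Answer: 7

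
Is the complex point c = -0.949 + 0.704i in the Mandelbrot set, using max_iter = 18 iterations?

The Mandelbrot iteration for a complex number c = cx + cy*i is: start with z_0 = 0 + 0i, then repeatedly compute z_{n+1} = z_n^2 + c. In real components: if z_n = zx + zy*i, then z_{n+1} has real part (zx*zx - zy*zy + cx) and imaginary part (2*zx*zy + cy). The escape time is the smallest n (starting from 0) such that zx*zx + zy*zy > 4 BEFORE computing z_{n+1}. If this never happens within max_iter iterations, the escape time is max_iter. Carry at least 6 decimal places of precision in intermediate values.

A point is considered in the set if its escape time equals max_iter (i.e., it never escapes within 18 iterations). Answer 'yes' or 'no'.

z_0 = 0 + 0i, c = -0.9490 + 0.7040i
Iter 1: z = -0.9490 + 0.7040i, |z|^2 = 1.3962
Iter 2: z = -0.5440 + -0.6322i, |z|^2 = 0.6956
Iter 3: z = -1.0527 + 1.3918i, |z|^2 = 3.0454
Iter 4: z = -1.7780 + -2.2264i, |z|^2 = 8.1183
Escaped at iteration 4

Answer: no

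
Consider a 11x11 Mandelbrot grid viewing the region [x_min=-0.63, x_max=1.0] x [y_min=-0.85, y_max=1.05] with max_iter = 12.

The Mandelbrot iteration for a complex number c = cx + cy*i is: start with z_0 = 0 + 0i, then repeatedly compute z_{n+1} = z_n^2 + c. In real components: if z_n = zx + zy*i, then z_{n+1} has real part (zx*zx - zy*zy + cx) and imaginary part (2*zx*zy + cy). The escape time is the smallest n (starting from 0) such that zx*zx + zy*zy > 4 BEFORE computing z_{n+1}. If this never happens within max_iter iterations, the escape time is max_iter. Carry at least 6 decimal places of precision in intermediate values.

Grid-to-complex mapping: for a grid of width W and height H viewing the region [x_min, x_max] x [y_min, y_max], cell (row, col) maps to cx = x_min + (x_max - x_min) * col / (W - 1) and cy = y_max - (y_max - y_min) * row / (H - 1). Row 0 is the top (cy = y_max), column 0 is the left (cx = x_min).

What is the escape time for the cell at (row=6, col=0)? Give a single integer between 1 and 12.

z_0 = 0 + 0i, c = -0.6300 + -0.0900i
Iter 1: z = -0.6300 + -0.0900i, |z|^2 = 0.4050
Iter 2: z = -0.2412 + 0.0234i, |z|^2 = 0.0587
Iter 3: z = -0.5724 + -0.1013i, |z|^2 = 0.3379
Iter 4: z = -0.3127 + 0.0259i, |z|^2 = 0.0984
Iter 5: z = -0.5329 + -0.1062i, |z|^2 = 0.2953
Iter 6: z = -0.3573 + 0.0232i, |z|^2 = 0.1282
Iter 7: z = -0.5029 + -0.1066i, |z|^2 = 0.2643
Iter 8: z = -0.3885 + 0.0172i, |z|^2 = 0.1512
Iter 9: z = -0.4794 + -0.1034i, |z|^2 = 0.2405
Iter 10: z = -0.4109 + 0.0091i, |z|^2 = 0.1689
Iter 11: z = -0.4613 + -0.0975i, |z|^2 = 0.2223

Answer: 12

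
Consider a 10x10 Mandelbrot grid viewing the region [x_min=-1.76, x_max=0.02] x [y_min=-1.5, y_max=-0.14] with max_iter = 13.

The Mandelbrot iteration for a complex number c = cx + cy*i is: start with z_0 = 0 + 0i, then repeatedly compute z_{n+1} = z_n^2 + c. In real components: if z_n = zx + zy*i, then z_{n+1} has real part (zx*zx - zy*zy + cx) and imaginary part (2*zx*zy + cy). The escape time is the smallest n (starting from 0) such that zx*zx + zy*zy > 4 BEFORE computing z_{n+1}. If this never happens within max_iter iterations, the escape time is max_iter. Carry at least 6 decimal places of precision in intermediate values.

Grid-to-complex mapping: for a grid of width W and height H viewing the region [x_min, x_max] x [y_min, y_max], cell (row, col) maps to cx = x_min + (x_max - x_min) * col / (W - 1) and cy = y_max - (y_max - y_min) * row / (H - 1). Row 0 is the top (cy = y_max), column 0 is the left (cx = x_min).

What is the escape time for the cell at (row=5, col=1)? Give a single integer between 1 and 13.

z_0 = 0 + 0i, c = -1.5622 + -0.8956i
Iter 1: z = -1.5622 + -0.8956i, |z|^2 = 3.2426
Iter 2: z = 0.0763 + 1.9026i, |z|^2 = 3.6255
Iter 3: z = -5.1761 + -0.6052i, |z|^2 = 27.1586
Escaped at iteration 3

Answer: 3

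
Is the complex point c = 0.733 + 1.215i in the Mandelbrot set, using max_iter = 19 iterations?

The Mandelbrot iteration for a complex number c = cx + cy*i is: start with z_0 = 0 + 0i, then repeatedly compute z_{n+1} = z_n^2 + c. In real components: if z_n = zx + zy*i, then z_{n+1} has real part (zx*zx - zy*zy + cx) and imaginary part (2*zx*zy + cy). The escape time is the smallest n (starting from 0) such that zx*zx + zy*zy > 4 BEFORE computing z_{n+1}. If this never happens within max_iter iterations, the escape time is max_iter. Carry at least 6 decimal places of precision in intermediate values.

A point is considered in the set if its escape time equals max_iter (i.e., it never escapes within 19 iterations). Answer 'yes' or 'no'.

z_0 = 0 + 0i, c = 0.7330 + 1.2150i
Iter 1: z = 0.7330 + 1.2150i, |z|^2 = 2.0135
Iter 2: z = -0.2059 + 2.9962i, |z|^2 = 9.0196
Escaped at iteration 2

Answer: no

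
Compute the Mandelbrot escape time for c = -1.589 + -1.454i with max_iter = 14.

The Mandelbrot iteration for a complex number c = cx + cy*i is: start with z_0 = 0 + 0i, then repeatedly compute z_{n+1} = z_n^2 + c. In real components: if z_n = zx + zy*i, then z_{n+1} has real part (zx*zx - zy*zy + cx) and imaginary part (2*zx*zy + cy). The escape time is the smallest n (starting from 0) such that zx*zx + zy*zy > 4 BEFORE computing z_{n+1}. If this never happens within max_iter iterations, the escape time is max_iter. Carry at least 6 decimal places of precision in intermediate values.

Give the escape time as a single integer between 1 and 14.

z_0 = 0 + 0i, c = -1.5890 + -1.4540i
Iter 1: z = -1.5890 + -1.4540i, |z|^2 = 4.6390
Escaped at iteration 1

Answer: 1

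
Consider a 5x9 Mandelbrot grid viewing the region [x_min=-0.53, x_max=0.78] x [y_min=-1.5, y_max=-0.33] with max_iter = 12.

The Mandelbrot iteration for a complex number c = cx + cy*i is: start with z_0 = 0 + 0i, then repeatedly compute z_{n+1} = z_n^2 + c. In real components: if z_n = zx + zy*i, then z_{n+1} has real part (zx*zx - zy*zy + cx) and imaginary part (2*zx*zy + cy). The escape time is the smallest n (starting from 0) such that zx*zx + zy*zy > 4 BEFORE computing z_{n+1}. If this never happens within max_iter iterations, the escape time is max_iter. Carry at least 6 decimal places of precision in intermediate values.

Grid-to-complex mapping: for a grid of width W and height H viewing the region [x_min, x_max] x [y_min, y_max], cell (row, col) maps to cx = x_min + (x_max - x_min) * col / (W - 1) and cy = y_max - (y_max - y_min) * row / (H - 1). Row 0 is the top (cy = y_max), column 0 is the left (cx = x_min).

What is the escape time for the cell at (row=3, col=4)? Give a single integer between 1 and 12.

z_0 = 0 + 0i, c = 0.7800 + -0.7688i
Iter 1: z = 0.7800 + -0.7688i, |z|^2 = 1.1994
Iter 2: z = 0.7974 + -1.9680i, |z|^2 = 4.5089
Escaped at iteration 2

Answer: 2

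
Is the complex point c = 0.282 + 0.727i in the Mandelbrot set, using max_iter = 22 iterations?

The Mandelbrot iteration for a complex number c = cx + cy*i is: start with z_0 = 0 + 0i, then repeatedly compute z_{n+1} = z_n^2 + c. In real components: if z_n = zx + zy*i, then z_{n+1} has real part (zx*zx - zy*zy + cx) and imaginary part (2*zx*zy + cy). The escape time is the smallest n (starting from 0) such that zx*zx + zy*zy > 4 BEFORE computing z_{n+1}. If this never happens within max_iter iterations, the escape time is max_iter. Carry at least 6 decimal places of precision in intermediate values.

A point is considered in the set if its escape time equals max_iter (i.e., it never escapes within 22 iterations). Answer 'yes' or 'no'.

Answer: no

Derivation:
z_0 = 0 + 0i, c = 0.2820 + 0.7270i
Iter 1: z = 0.2820 + 0.7270i, |z|^2 = 0.6081
Iter 2: z = -0.1670 + 1.1370i, |z|^2 = 1.3207
Iter 3: z = -0.9829 + 0.3472i, |z|^2 = 1.0867
Iter 4: z = 1.1276 + 0.0444i, |z|^2 = 1.2735
Iter 5: z = 1.5515 + 0.8271i, |z|^2 = 3.0914
Iter 6: z = 2.0051 + 3.2937i, |z|^2 = 14.8688
Escaped at iteration 6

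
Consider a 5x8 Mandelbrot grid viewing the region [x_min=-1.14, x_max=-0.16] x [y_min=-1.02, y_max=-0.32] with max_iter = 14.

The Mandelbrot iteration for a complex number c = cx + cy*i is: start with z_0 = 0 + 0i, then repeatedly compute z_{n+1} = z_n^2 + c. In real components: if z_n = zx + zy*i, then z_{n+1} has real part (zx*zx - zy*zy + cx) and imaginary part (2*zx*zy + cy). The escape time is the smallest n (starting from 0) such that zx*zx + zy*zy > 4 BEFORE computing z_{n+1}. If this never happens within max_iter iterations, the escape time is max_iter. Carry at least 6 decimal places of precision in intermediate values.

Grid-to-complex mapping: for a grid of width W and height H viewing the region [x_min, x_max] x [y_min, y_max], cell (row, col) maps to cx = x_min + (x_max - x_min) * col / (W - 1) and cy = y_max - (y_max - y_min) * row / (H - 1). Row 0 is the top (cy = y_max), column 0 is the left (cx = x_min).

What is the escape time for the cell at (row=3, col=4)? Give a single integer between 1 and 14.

z_0 = 0 + 0i, c = -0.1600 + -0.6200i
Iter 1: z = -0.1600 + -0.6200i, |z|^2 = 0.4100
Iter 2: z = -0.5188 + -0.4216i, |z|^2 = 0.4469
Iter 3: z = -0.0686 + -0.1825i, |z|^2 = 0.0380
Iter 4: z = -0.1886 + -0.5950i, |z|^2 = 0.3896
Iter 5: z = -0.4784 + -0.3956i, |z|^2 = 0.3853
Iter 6: z = -0.0876 + -0.2415i, |z|^2 = 0.0660
Iter 7: z = -0.2107 + -0.5777i, |z|^2 = 0.3781
Iter 8: z = -0.4493 + -0.3766i, |z|^2 = 0.3437
Iter 9: z = -0.0999 + -0.2816i, |z|^2 = 0.0893
Iter 10: z = -0.2293 + -0.5637i, |z|^2 = 0.3704
Iter 11: z = -0.4252 + -0.3615i, |z|^2 = 0.3115
Iter 12: z = -0.1099 + -0.3126i, |z|^2 = 0.1098
Iter 13: z = -0.2456 + -0.5513i, |z|^2 = 0.3643

Answer: 14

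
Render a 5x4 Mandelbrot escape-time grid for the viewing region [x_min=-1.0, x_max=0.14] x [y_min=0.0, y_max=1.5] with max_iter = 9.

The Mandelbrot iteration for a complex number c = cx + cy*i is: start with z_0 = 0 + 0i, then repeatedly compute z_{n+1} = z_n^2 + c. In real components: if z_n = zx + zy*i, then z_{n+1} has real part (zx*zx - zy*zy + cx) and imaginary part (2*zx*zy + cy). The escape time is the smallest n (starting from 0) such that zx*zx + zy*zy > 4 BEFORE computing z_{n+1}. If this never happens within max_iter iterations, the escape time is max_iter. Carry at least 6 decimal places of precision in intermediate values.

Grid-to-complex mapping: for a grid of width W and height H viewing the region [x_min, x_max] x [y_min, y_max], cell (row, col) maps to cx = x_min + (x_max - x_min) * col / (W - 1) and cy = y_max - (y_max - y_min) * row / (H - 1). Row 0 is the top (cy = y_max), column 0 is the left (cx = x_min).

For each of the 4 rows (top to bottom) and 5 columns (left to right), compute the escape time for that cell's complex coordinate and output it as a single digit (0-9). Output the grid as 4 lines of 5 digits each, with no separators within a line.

Answer: 22222
33494
57999
99999

Derivation:
(row=0, col=0): c = -1.0000 + 1.5000i → escape time 2
(row=0, col=1): c = -0.7150 + 1.5000i → escape time 2
(row=0, col=2): c = -0.4300 + 1.5000i → escape time 2
(row=0, col=3): c = -0.1450 + 1.5000i → escape time 2
(row=0, col=4): c = 0.1400 + 1.5000i → escape time 2
(row=1, col=0): c = -1.0000 + 1.0000i → escape time 3
(row=1, col=1): c = -0.7150 + 1.0000i → escape time 3
(row=1, col=2): c = -0.4300 + 1.0000i → escape time 4
(row=1, col=3): c = -0.1450 + 1.0000i → escape time 9
(row=1, col=4): c = 0.1400 + 1.0000i → escape time 4
(row=2, col=0): c = -1.0000 + 0.5000i → escape time 5
(row=2, col=1): c = -0.7150 + 0.5000i → escape time 7
(row=2, col=2): c = -0.4300 + 0.5000i → escape time 9
(row=2, col=3): c = -0.1450 + 0.5000i → escape time 9
(row=2, col=4): c = 0.1400 + 0.5000i → escape time 9
(row=3, col=0): c = -1.0000 + 0.0000i → escape time 9
(row=3, col=1): c = -0.7150 + 0.0000i → escape time 9
(row=3, col=2): c = -0.4300 + 0.0000i → escape time 9
(row=3, col=3): c = -0.1450 + 0.0000i → escape time 9
(row=3, col=4): c = 0.1400 + 0.0000i → escape time 9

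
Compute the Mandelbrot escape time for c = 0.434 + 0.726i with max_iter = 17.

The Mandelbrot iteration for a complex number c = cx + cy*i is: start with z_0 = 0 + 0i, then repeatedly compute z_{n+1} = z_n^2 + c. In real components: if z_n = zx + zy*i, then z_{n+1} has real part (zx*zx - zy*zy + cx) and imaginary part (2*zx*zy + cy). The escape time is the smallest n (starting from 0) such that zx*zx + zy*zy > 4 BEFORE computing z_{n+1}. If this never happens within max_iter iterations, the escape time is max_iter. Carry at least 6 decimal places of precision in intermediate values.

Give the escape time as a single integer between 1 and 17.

Answer: 4

Derivation:
z_0 = 0 + 0i, c = 0.4340 + 0.7260i
Iter 1: z = 0.4340 + 0.7260i, |z|^2 = 0.7154
Iter 2: z = 0.0953 + 1.3562i, |z|^2 = 1.8483
Iter 3: z = -1.3961 + 0.9844i, |z|^2 = 2.9182
Iter 4: z = 1.4140 + -2.0228i, |z|^2 = 6.0910
Escaped at iteration 4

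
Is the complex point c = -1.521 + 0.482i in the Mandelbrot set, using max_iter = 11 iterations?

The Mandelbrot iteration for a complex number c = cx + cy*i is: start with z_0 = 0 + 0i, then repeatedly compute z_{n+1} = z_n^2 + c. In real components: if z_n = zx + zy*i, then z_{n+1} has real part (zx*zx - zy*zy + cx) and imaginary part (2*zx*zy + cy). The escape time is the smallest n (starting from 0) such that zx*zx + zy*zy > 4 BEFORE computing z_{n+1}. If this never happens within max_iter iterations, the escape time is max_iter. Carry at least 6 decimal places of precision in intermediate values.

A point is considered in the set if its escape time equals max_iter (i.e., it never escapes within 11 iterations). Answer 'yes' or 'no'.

Answer: no

Derivation:
z_0 = 0 + 0i, c = -1.5210 + 0.4820i
Iter 1: z = -1.5210 + 0.4820i, |z|^2 = 2.5458
Iter 2: z = 0.5601 + -0.9842i, |z|^2 = 1.2825
Iter 3: z = -2.1760 + -0.6206i, |z|^2 = 5.1201
Escaped at iteration 3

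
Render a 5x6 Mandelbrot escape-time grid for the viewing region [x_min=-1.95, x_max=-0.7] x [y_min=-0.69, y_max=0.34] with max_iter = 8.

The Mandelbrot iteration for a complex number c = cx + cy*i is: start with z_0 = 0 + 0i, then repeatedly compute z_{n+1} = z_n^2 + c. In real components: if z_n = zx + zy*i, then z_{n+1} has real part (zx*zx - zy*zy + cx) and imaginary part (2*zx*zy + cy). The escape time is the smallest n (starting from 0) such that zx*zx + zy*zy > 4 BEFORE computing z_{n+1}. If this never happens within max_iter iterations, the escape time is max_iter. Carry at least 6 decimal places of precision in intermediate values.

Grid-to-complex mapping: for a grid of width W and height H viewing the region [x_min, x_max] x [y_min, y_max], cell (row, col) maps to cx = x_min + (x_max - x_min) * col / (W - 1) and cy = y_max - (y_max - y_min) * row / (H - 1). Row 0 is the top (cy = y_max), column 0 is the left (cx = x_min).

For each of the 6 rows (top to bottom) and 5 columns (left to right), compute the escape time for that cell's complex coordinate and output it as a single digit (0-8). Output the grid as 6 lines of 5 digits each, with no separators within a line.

Answer: 34688
45888
56888
34788
13458
13345

Derivation:
(row=0, col=0): c = -1.9500 + 0.3400i → escape time 3
(row=0, col=1): c = -1.6375 + 0.3400i → escape time 4
(row=0, col=2): c = -1.3250 + 0.3400i → escape time 6
(row=0, col=3): c = -1.0125 + 0.3400i → escape time 8
(row=0, col=4): c = -0.7000 + 0.3400i → escape time 8
(row=1, col=0): c = -1.9500 + 0.1340i → escape time 4
(row=1, col=1): c = -1.6375 + 0.1340i → escape time 5
(row=1, col=2): c = -1.3250 + 0.1340i → escape time 8
(row=1, col=3): c = -1.0125 + 0.1340i → escape time 8
(row=1, col=4): c = -0.7000 + 0.1340i → escape time 8
(row=2, col=0): c = -1.9500 + -0.0720i → escape time 5
(row=2, col=1): c = -1.6375 + -0.0720i → escape time 6
(row=2, col=2): c = -1.3250 + -0.0720i → escape time 8
(row=2, col=3): c = -1.0125 + -0.0720i → escape time 8
(row=2, col=4): c = -0.7000 + -0.0720i → escape time 8
(row=3, col=0): c = -1.9500 + -0.2780i → escape time 3
(row=3, col=1): c = -1.6375 + -0.2780i → escape time 4
(row=3, col=2): c = -1.3250 + -0.2780i → escape time 7
(row=3, col=3): c = -1.0125 + -0.2780i → escape time 8
(row=3, col=4): c = -0.7000 + -0.2780i → escape time 8
(row=4, col=0): c = -1.9500 + -0.4840i → escape time 1
(row=4, col=1): c = -1.6375 + -0.4840i → escape time 3
(row=4, col=2): c = -1.3250 + -0.4840i → escape time 4
(row=4, col=3): c = -1.0125 + -0.4840i → escape time 5
(row=4, col=4): c = -0.7000 + -0.4840i → escape time 8
(row=5, col=0): c = -1.9500 + -0.6900i → escape time 1
(row=5, col=1): c = -1.6375 + -0.6900i → escape time 3
(row=5, col=2): c = -1.3250 + -0.6900i → escape time 3
(row=5, col=3): c = -1.0125 + -0.6900i → escape time 4
(row=5, col=4): c = -0.7000 + -0.6900i → escape time 5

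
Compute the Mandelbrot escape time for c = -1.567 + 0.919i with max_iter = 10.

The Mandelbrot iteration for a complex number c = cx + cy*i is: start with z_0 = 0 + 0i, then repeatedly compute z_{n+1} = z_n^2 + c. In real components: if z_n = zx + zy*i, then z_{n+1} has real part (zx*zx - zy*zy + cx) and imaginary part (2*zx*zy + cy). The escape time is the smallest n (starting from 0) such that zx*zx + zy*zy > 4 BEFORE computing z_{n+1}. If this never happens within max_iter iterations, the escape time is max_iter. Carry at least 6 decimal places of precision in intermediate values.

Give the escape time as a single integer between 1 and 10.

Answer: 3

Derivation:
z_0 = 0 + 0i, c = -1.5670 + 0.9190i
Iter 1: z = -1.5670 + 0.9190i, |z|^2 = 3.3001
Iter 2: z = 0.0439 + -1.9611i, |z|^2 = 3.8480
Iter 3: z = -5.4112 + 0.7467i, |z|^2 = 29.8383
Escaped at iteration 3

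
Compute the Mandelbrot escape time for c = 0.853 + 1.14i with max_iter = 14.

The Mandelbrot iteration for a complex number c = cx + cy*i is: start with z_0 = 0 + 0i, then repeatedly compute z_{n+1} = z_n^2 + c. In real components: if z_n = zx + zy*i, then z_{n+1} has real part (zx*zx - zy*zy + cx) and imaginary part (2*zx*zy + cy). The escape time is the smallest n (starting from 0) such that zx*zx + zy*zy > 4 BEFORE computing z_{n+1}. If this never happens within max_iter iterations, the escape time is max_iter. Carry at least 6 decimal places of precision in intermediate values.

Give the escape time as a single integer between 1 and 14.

Answer: 2

Derivation:
z_0 = 0 + 0i, c = 0.8530 + 1.1400i
Iter 1: z = 0.8530 + 1.1400i, |z|^2 = 2.0272
Iter 2: z = 0.2810 + 3.0848i, |z|^2 = 9.5952
Escaped at iteration 2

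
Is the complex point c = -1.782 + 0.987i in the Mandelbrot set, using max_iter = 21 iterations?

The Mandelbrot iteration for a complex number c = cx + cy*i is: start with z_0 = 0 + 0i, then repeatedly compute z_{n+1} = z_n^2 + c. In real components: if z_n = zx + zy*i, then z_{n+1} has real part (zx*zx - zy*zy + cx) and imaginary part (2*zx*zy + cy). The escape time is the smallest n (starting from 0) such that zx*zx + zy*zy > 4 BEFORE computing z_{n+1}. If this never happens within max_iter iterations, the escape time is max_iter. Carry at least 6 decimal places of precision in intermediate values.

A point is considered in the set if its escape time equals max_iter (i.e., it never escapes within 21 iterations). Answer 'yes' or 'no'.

Answer: no

Derivation:
z_0 = 0 + 0i, c = -1.7820 + 0.9870i
Iter 1: z = -1.7820 + 0.9870i, |z|^2 = 4.1497
Escaped at iteration 1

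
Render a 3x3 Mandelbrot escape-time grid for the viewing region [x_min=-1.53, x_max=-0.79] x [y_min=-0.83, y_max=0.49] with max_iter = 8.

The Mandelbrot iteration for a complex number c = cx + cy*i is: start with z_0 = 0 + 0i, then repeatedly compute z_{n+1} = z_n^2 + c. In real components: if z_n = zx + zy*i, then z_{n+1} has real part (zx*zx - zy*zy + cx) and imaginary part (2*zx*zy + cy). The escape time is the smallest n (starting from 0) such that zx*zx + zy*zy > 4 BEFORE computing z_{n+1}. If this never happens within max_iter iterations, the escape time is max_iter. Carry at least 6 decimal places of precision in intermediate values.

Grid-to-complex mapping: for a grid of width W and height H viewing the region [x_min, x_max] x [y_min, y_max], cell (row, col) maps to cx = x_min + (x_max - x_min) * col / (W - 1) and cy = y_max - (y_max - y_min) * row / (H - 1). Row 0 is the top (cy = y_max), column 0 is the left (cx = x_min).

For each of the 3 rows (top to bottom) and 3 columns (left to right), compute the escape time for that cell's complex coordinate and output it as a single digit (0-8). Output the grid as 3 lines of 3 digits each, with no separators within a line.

Answer: 356
588
334

Derivation:
(row=0, col=0): c = -1.5300 + 0.4900i → escape time 3
(row=0, col=1): c = -1.1600 + 0.4900i → escape time 5
(row=0, col=2): c = -0.7900 + 0.4900i → escape time 6
(row=1, col=0): c = -1.5300 + -0.1700i → escape time 5
(row=1, col=1): c = -1.1600 + -0.1700i → escape time 8
(row=1, col=2): c = -0.7900 + -0.1700i → escape time 8
(row=2, col=0): c = -1.5300 + -0.8300i → escape time 3
(row=2, col=1): c = -1.1600 + -0.8300i → escape time 3
(row=2, col=2): c = -0.7900 + -0.8300i → escape time 4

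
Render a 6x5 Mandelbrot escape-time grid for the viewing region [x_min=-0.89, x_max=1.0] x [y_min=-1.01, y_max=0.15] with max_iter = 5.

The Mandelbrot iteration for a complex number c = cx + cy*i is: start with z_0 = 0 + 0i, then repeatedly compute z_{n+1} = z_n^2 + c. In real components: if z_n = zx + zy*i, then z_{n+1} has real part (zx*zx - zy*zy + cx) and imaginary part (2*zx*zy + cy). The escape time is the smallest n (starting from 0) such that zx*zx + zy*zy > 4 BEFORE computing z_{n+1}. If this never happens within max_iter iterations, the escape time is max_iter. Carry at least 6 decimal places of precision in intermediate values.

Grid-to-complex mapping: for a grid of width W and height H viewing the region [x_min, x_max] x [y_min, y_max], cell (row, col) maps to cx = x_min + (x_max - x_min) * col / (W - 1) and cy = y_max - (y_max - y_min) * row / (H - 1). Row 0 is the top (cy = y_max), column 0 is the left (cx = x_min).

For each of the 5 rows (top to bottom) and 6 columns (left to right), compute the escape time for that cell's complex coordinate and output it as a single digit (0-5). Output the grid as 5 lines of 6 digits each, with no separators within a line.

(row=0, col=0): c = -0.8900 + 0.1500i → escape time 5
(row=0, col=1): c = -0.5120 + 0.1500i → escape time 5
(row=0, col=2): c = -0.1340 + 0.1500i → escape time 5
(row=0, col=3): c = 0.2440 + 0.1500i → escape time 5
(row=0, col=4): c = 0.6220 + 0.1500i → escape time 4
(row=0, col=5): c = 1.0000 + 0.1500i → escape time 2
(row=1, col=0): c = -0.8900 + -0.1400i → escape time 5
(row=1, col=1): c = -0.5120 + -0.1400i → escape time 5
(row=1, col=2): c = -0.1340 + -0.1400i → escape time 5
(row=1, col=3): c = 0.2440 + -0.1400i → escape time 5
(row=1, col=4): c = 0.6220 + -0.1400i → escape time 4
(row=1, col=5): c = 1.0000 + -0.1400i → escape time 2
(row=2, col=0): c = -0.8900 + -0.4300i → escape time 5
(row=2, col=1): c = -0.5120 + -0.4300i → escape time 5
(row=2, col=2): c = -0.1340 + -0.4300i → escape time 5
(row=2, col=3): c = 0.2440 + -0.4300i → escape time 5
(row=2, col=4): c = 0.6220 + -0.4300i → escape time 3
(row=2, col=5): c = 1.0000 + -0.4300i → escape time 2
(row=3, col=0): c = -0.8900 + -0.7200i → escape time 4
(row=3, col=1): c = -0.5120 + -0.7200i → escape time 5
(row=3, col=2): c = -0.1340 + -0.7200i → escape time 5
(row=3, col=3): c = 0.2440 + -0.7200i → escape time 5
(row=3, col=4): c = 0.6220 + -0.7200i → escape time 3
(row=3, col=5): c = 1.0000 + -0.7200i → escape time 2
(row=4, col=0): c = -0.8900 + -1.0100i → escape time 3
(row=4, col=1): c = -0.5120 + -1.0100i → escape time 4
(row=4, col=2): c = -0.1340 + -1.0100i → escape time 5
(row=4, col=3): c = 0.2440 + -1.0100i → escape time 4
(row=4, col=4): c = 0.6220 + -1.0100i → escape time 2
(row=4, col=5): c = 1.0000 + -1.0100i → escape time 2

Answer: 555542
555542
555532
455532
345422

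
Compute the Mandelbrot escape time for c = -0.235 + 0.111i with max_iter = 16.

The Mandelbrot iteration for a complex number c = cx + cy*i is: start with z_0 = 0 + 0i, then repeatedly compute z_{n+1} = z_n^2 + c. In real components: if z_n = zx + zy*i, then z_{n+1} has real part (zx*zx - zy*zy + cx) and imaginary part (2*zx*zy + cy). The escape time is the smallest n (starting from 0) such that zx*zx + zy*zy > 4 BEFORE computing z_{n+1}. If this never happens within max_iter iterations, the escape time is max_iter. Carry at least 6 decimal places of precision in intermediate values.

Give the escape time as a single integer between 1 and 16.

Answer: 16

Derivation:
z_0 = 0 + 0i, c = -0.2350 + 0.1110i
Iter 1: z = -0.2350 + 0.1110i, |z|^2 = 0.0675
Iter 2: z = -0.1921 + 0.0588i, |z|^2 = 0.0404
Iter 3: z = -0.2016 + 0.0884i, |z|^2 = 0.0484
Iter 4: z = -0.2022 + 0.0754i, |z|^2 = 0.0466
Iter 5: z = -0.1998 + 0.0805i, |z|^2 = 0.0464
Iter 6: z = -0.2016 + 0.0788i, |z|^2 = 0.0468
Iter 7: z = -0.2006 + 0.0792i, |z|^2 = 0.0465
Iter 8: z = -0.2010 + 0.0792i, |z|^2 = 0.0467
Iter 9: z = -0.2009 + 0.0791i, |z|^2 = 0.0466
Iter 10: z = -0.2009 + 0.0792i, |z|^2 = 0.0466
Iter 11: z = -0.2009 + 0.0792i, |z|^2 = 0.0466
Iter 12: z = -0.2009 + 0.0792i, |z|^2 = 0.0466
Iter 13: z = -0.2009 + 0.0792i, |z|^2 = 0.0466
Iter 14: z = -0.2009 + 0.0792i, |z|^2 = 0.0466
Iter 15: z = -0.2009 + 0.0792i, |z|^2 = 0.0466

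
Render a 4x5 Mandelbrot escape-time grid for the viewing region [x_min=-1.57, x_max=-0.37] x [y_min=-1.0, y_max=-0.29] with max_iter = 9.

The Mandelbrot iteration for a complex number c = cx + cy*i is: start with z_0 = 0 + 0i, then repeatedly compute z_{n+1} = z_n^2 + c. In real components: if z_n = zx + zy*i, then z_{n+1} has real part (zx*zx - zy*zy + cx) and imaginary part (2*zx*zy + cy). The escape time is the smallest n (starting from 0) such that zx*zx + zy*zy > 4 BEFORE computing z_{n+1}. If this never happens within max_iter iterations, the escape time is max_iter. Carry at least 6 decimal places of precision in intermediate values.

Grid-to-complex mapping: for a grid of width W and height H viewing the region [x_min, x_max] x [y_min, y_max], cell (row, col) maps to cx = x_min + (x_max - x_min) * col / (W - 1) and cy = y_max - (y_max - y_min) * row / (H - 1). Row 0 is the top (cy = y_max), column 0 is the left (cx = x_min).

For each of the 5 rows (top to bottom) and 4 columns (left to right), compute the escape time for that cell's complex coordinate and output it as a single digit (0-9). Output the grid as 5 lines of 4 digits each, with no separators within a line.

(row=0, col=0): c = -1.5700 + -0.2900i → escape time 4
(row=0, col=1): c = -1.1700 + -0.2900i → escape time 9
(row=0, col=2): c = -0.7700 + -0.2900i → escape time 9
(row=0, col=3): c = -0.3700 + -0.2900i → escape time 9
(row=1, col=0): c = -1.5700 + -0.4675i → escape time 3
(row=1, col=1): c = -1.1700 + -0.4675i → escape time 5
(row=1, col=2): c = -0.7700 + -0.4675i → escape time 7
(row=1, col=3): c = -0.3700 + -0.4675i → escape time 9
(row=2, col=0): c = -1.5700 + -0.6450i → escape time 3
(row=2, col=1): c = -1.1700 + -0.6450i → escape time 3
(row=2, col=2): c = -0.7700 + -0.6450i → escape time 5
(row=2, col=3): c = -0.3700 + -0.6450i → escape time 9
(row=3, col=0): c = -1.5700 + -0.8225i → escape time 3
(row=3, col=1): c = -1.1700 + -0.8225i → escape time 3
(row=3, col=2): c = -0.7700 + -0.8225i → escape time 4
(row=3, col=3): c = -0.3700 + -0.8225i → escape time 6
(row=4, col=0): c = -1.5700 + -1.0000i → escape time 2
(row=4, col=1): c = -1.1700 + -1.0000i → escape time 3
(row=4, col=2): c = -0.7700 + -1.0000i → escape time 3
(row=4, col=3): c = -0.3700 + -1.0000i → escape time 5

Answer: 4999
3579
3359
3346
2335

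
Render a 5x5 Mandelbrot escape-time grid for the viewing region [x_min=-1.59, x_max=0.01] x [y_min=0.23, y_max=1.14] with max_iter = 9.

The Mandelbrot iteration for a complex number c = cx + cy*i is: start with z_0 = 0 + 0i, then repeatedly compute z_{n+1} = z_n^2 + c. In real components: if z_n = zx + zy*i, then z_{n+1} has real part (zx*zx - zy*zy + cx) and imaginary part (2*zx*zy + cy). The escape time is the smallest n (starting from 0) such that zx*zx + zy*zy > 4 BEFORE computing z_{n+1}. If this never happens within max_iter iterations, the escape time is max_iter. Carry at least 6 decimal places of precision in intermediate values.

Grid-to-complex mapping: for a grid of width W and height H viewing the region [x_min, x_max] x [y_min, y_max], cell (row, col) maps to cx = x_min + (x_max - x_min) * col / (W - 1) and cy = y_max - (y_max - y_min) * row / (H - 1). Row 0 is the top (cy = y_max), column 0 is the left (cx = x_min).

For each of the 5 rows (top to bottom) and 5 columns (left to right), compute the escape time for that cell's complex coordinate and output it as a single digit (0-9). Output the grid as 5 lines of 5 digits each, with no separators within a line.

Answer: 23344
33457
33499
36799
59999

Derivation:
(row=0, col=0): c = -1.5900 + 1.1400i → escape time 2
(row=0, col=1): c = -1.1900 + 1.1400i → escape time 3
(row=0, col=2): c = -0.7900 + 1.1400i → escape time 3
(row=0, col=3): c = -0.3900 + 1.1400i → escape time 4
(row=0, col=4): c = 0.0100 + 1.1400i → escape time 4
(row=1, col=0): c = -1.5900 + 0.9125i → escape time 3
(row=1, col=1): c = -1.1900 + 0.9125i → escape time 3
(row=1, col=2): c = -0.7900 + 0.9125i → escape time 4
(row=1, col=3): c = -0.3900 + 0.9125i → escape time 5
(row=1, col=4): c = 0.0100 + 0.9125i → escape time 7
(row=2, col=0): c = -1.5900 + 0.6850i → escape time 3
(row=2, col=1): c = -1.1900 + 0.6850i → escape time 3
(row=2, col=2): c = -0.7900 + 0.6850i → escape time 4
(row=2, col=3): c = -0.3900 + 0.6850i → escape time 9
(row=2, col=4): c = 0.0100 + 0.6850i → escape time 9
(row=3, col=0): c = -1.5900 + 0.4575i → escape time 3
(row=3, col=1): c = -1.1900 + 0.4575i → escape time 6
(row=3, col=2): c = -0.7900 + 0.4575i → escape time 7
(row=3, col=3): c = -0.3900 + 0.4575i → escape time 9
(row=3, col=4): c = 0.0100 + 0.4575i → escape time 9
(row=4, col=0): c = -1.5900 + 0.2300i → escape time 5
(row=4, col=1): c = -1.1900 + 0.2300i → escape time 9
(row=4, col=2): c = -0.7900 + 0.2300i → escape time 9
(row=4, col=3): c = -0.3900 + 0.2300i → escape time 9
(row=4, col=4): c = 0.0100 + 0.2300i → escape time 9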